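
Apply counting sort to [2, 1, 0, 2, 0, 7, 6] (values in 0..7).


Count array: [2, 1, 2, 0, 0, 0, 1, 1]
Reconstruct: [0, 0, 1, 2, 2, 6, 7]


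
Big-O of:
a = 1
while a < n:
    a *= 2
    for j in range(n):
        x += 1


Per nesting level: O(log n) * O(n) = O(n log n)
Complexity: O(n log n)


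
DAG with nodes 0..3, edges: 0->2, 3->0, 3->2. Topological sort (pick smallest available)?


Kahn's algorithm, process smallest node first
Order: [1, 3, 0, 2]


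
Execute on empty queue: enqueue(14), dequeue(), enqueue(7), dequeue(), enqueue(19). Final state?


enqueue(14) -> [14]
dequeue() returns 14 -> []
enqueue(7) -> [7]
dequeue() returns 7 -> []
enqueue(19) -> [19]
Final queue (front to back): [19]


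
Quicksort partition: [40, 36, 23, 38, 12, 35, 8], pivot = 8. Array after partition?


Elements <= 8 go left of pivot.
Result: [8, 36, 23, 38, 12, 35, 40], pivot at index 0


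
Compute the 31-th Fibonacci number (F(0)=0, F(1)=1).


F(n)=F(n-1)+F(n-2)
...F(29)=514229, F(30)=832040, F(31)=1346269


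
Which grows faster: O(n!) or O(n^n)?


factorial grows slower than n^n
O(n!) is asymptotically smaller; O(n^n) grows faster


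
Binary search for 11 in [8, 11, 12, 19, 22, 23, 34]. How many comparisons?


Search for 11:
[0,6] mid=3 arr[3]=19
[0,2] mid=1 arr[1]=11
Total: 2 comparisons


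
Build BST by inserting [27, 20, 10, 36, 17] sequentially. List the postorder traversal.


Root = 27; build tree by BST insertion.
Postorder traversal: [17, 10, 20, 36, 27]


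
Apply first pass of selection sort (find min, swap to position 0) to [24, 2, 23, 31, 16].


After one pass: [2, 24, 23, 31, 16]


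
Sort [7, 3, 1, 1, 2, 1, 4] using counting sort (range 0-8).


Count array: [0, 3, 1, 1, 1, 0, 0, 1, 0]
Reconstruct: [1, 1, 1, 2, 3, 4, 7]


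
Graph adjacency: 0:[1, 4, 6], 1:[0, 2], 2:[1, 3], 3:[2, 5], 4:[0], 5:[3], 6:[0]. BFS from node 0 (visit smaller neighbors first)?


BFS queue: start with [0]
Visit order: [0, 1, 4, 6, 2, 3, 5]


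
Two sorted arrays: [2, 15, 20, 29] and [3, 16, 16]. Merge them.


Compare heads, take smaller each step.
Merged: [2, 3, 15, 16, 16, 20, 29]


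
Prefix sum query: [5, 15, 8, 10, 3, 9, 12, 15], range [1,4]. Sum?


Prefix sums: [0, 5, 20, 28, 38, 41, 50, 62, 77]
Sum[1..4] = prefix[5] - prefix[1] = 41 - 5 = 36


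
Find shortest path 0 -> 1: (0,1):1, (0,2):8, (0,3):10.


Dijkstra from 0:
Distances: {0: 0, 1: 1, 2: 8, 3: 10}
Shortest distance to 1 = 1, path = [0, 1]


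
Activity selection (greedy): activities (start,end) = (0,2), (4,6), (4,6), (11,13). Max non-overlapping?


Greedy: pick earliest-ending, then skip overlaps.
Selected (3 activities): [(0, 2), (4, 6), (11, 13)]


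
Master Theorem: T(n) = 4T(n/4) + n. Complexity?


a=4, b=4, c=1. log_4(4)=1 = c=1. Case 2: O(n^c log n) = O(n log n)
Complexity: O(n log n)


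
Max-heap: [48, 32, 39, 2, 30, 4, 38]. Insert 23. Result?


Append 23: [48, 32, 39, 2, 30, 4, 38, 23]
Bubble up: swap idx 7(23) with idx 3(2)
Result: [48, 32, 39, 23, 30, 4, 38, 2]


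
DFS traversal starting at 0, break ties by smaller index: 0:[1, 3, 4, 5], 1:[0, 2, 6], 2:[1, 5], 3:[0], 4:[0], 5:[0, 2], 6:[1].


DFS stack-based: start with [0]
Visit order: [0, 1, 2, 5, 6, 3, 4]


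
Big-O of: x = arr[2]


Analysis: constant-time operation, no loop
Complexity: O(1)


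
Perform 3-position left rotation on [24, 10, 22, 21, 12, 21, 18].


Left rotate by 3: [21, 12, 21, 18, 24, 10, 22]


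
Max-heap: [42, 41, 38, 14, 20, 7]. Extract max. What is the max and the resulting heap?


Max = 42
Replace root with last, heapify down
Resulting heap: [41, 20, 38, 14, 7]


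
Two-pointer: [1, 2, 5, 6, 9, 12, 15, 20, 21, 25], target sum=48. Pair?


Two pointers: lo=0, hi=9
No pair sums to 48


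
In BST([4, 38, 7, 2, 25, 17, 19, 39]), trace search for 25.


BST root = 4
Search for 25: compare at each node
Path: [4, 38, 7, 25]


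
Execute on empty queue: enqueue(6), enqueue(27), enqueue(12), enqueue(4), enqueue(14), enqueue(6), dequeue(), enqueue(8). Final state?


enqueue(6) -> [6]
enqueue(27) -> [6, 27]
enqueue(12) -> [6, 27, 12]
enqueue(4) -> [6, 27, 12, 4]
enqueue(14) -> [6, 27, 12, 4, 14]
enqueue(6) -> [6, 27, 12, 4, 14, 6]
dequeue() returns 6 -> [27, 12, 4, 14, 6]
enqueue(8) -> [27, 12, 4, 14, 6, 8]
Final queue (front to back): [27, 12, 4, 14, 6, 8]


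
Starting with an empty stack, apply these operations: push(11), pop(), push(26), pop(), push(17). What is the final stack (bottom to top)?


push(11) -> [11]
pop() returns 11 -> []
push(26) -> [26]
pop() returns 26 -> []
push(17) -> [17]
Final stack (bottom to top): [17]


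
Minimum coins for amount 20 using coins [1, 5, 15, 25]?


dp[0]=0; dp[i]=1+min(dp[i-c] for c in coins)
...dp[15]=1, dp[16]=2, dp[17]=3, dp[18]=4, dp[19]=5, dp[20]=2
Minimum coins for 20 = 2


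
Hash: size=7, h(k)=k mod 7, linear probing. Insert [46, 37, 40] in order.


Insertions: 46->slot 4; 37->slot 2; 40->slot 5
Table: [None, None, 37, None, 46, 40, None]


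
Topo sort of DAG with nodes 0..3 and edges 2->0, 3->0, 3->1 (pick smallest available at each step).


Kahn's algorithm, process smallest node first
Order: [2, 3, 0, 1]


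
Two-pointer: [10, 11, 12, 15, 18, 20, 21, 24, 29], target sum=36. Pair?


Two pointers: lo=0, hi=8
Found pair: (12, 24) summing to 36


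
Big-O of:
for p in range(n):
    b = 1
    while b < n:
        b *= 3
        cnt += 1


Per nesting level: O(n) * O(log n) = O(n log n)
Complexity: O(n log n)


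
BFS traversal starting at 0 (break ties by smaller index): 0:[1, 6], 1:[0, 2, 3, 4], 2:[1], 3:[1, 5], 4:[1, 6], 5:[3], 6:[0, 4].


BFS queue: start with [0]
Visit order: [0, 1, 6, 2, 3, 4, 5]


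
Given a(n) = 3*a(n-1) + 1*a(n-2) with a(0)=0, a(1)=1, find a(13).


Build bottom-up:
...a(11)=141481, a(12)=467280, a(13)=3*467280+1*141481=1543321


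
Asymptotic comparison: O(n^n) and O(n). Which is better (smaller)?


linear grows slower than n^n
O(n) is asymptotically smaller; O(n^n) grows faster


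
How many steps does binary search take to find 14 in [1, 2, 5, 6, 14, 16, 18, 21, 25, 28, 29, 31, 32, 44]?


Search for 14:
[0,13] mid=6 arr[6]=18
[0,5] mid=2 arr[2]=5
[3,5] mid=4 arr[4]=14
Total: 3 comparisons


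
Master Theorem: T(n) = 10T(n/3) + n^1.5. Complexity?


a=10, b=3, c=1.5. log_3(10)=2.096 > c=1.5. Case 1: O(n^log_b(a)) = O(n^2.096)
Complexity: O(n^2.096)


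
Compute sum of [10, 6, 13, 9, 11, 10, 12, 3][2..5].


Prefix sums: [0, 10, 16, 29, 38, 49, 59, 71, 74]
Sum[2..5] = prefix[6] - prefix[2] = 59 - 16 = 43


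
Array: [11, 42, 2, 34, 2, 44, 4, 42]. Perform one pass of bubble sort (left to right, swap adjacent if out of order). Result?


After one pass: [11, 2, 34, 2, 42, 4, 42, 44]


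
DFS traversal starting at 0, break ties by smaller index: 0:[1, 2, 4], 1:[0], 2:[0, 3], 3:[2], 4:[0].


DFS stack-based: start with [0]
Visit order: [0, 1, 2, 3, 4]


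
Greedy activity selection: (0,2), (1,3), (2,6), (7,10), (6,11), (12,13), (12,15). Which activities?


Greedy: pick earliest-ending, then skip overlaps.
Selected (4 activities): [(0, 2), (2, 6), (7, 10), (12, 13)]


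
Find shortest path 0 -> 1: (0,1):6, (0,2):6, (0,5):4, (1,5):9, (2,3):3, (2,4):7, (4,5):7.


Dijkstra from 0:
Distances: {0: 0, 1: 6, 2: 6, 3: 9, 4: 11, 5: 4}
Shortest distance to 1 = 6, path = [0, 1]


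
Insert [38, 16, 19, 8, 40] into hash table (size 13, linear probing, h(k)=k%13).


Insertions: 38->slot 12; 16->slot 3; 19->slot 6; 8->slot 8; 40->slot 1
Table: [None, 40, None, 16, None, None, 19, None, 8, None, None, None, 38]


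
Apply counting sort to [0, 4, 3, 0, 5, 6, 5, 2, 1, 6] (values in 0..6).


Count array: [2, 1, 1, 1, 1, 2, 2]
Reconstruct: [0, 0, 1, 2, 3, 4, 5, 5, 6, 6]


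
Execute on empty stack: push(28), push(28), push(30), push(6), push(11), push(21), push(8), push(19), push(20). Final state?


push(28) -> [28]
push(28) -> [28, 28]
push(30) -> [28, 28, 30]
push(6) -> [28, 28, 30, 6]
push(11) -> [28, 28, 30, 6, 11]
push(21) -> [28, 28, 30, 6, 11, 21]
push(8) -> [28, 28, 30, 6, 11, 21, 8]
push(19) -> [28, 28, 30, 6, 11, 21, 8, 19]
push(20) -> [28, 28, 30, 6, 11, 21, 8, 19, 20]
Final stack (bottom to top): [28, 28, 30, 6, 11, 21, 8, 19, 20]


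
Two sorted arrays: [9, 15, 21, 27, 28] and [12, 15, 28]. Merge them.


Compare heads, take smaller each step.
Merged: [9, 12, 15, 15, 21, 27, 28, 28]


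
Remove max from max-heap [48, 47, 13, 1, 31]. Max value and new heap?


Max = 48
Replace root with last, heapify down
Resulting heap: [47, 31, 13, 1]


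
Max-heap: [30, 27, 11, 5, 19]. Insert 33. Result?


Append 33: [30, 27, 11, 5, 19, 33]
Bubble up: swap idx 5(33) with idx 2(11); swap idx 2(33) with idx 0(30)
Result: [33, 27, 30, 5, 19, 11]


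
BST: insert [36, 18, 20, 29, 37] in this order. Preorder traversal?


Root = 36; build tree by BST insertion.
Preorder traversal: [36, 18, 20, 29, 37]


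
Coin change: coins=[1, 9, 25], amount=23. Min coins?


dp[0]=0; dp[i]=1+min(dp[i-c] for c in coins)
...dp[18]=2, dp[19]=3, dp[20]=4, dp[21]=5, dp[22]=6, dp[23]=7
Minimum coins for 23 = 7


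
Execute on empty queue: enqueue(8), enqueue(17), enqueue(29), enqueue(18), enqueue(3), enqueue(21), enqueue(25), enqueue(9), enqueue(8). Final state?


enqueue(8) -> [8]
enqueue(17) -> [8, 17]
enqueue(29) -> [8, 17, 29]
enqueue(18) -> [8, 17, 29, 18]
enqueue(3) -> [8, 17, 29, 18, 3]
enqueue(21) -> [8, 17, 29, 18, 3, 21]
enqueue(25) -> [8, 17, 29, 18, 3, 21, 25]
enqueue(9) -> [8, 17, 29, 18, 3, 21, 25, 9]
enqueue(8) -> [8, 17, 29, 18, 3, 21, 25, 9, 8]
Final queue (front to back): [8, 17, 29, 18, 3, 21, 25, 9, 8]


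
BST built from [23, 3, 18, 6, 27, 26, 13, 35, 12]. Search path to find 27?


BST root = 23
Search for 27: compare at each node
Path: [23, 27]


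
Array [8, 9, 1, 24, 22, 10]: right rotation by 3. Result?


Right rotate by 3: [24, 22, 10, 8, 9, 1]


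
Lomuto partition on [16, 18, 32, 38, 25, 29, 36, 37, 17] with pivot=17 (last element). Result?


Elements <= 17 go left of pivot.
Result: [16, 17, 32, 38, 25, 29, 36, 37, 18], pivot at index 1


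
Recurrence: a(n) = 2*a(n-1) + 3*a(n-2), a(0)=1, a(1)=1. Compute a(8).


Build bottom-up:
...a(6)=365, a(7)=1093, a(8)=2*1093+3*365=3281


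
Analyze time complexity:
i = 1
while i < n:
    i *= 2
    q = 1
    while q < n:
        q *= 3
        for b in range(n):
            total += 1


Per nesting level: O(log n) * O(log n) * O(n) = O(n (log n)^2)
Complexity: O(n (log n)^2)


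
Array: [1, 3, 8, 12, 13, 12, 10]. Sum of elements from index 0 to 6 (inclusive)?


Prefix sums: [0, 1, 4, 12, 24, 37, 49, 59]
Sum[0..6] = prefix[7] - prefix[0] = 59 - 0 = 59


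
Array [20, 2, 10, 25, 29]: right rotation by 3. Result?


Right rotate by 3: [10, 25, 29, 20, 2]


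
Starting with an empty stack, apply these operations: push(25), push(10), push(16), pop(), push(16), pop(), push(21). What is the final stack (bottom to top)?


push(25) -> [25]
push(10) -> [25, 10]
push(16) -> [25, 10, 16]
pop() returns 16 -> [25, 10]
push(16) -> [25, 10, 16]
pop() returns 16 -> [25, 10]
push(21) -> [25, 10, 21]
Final stack (bottom to top): [25, 10, 21]


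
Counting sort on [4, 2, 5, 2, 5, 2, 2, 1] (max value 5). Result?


Count array: [0, 1, 4, 0, 1, 2]
Reconstruct: [1, 2, 2, 2, 2, 4, 5, 5]


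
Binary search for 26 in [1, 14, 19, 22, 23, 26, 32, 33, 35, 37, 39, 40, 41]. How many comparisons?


Search for 26:
[0,12] mid=6 arr[6]=32
[0,5] mid=2 arr[2]=19
[3,5] mid=4 arr[4]=23
[5,5] mid=5 arr[5]=26
Total: 4 comparisons


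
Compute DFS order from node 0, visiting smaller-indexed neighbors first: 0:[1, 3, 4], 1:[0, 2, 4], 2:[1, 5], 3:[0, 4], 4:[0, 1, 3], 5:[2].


DFS stack-based: start with [0]
Visit order: [0, 1, 2, 5, 4, 3]


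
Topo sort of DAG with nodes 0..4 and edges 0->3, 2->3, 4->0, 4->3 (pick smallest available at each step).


Kahn's algorithm, process smallest node first
Order: [1, 2, 4, 0, 3]


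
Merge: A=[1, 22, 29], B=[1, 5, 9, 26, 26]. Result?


Compare heads, take smaller each step.
Merged: [1, 1, 5, 9, 22, 26, 26, 29]


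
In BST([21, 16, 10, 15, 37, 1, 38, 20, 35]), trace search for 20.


BST root = 21
Search for 20: compare at each node
Path: [21, 16, 20]


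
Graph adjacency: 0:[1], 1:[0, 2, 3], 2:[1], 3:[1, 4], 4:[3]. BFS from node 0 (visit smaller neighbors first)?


BFS queue: start with [0]
Visit order: [0, 1, 2, 3, 4]


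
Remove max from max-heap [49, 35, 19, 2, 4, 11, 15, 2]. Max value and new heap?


Max = 49
Replace root with last, heapify down
Resulting heap: [35, 4, 19, 2, 2, 11, 15]


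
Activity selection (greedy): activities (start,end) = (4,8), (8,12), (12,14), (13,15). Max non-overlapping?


Greedy: pick earliest-ending, then skip overlaps.
Selected (3 activities): [(4, 8), (8, 12), (12, 14)]


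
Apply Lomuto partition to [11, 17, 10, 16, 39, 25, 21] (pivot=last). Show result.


Elements <= 21 go left of pivot.
Result: [11, 17, 10, 16, 21, 25, 39], pivot at index 4


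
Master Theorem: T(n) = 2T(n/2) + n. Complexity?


a=2, b=2, c=1. log_2(2)=1 = c=1. Case 2: O(n^c log n) = O(n log n)
Complexity: O(n log n)


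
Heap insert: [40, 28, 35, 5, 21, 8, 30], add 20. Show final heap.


Append 20: [40, 28, 35, 5, 21, 8, 30, 20]
Bubble up: swap idx 7(20) with idx 3(5)
Result: [40, 28, 35, 20, 21, 8, 30, 5]


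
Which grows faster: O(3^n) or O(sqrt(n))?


sublinear grows slower than exponential (base 3)
O(sqrt(n)) is asymptotically smaller; O(3^n) grows faster


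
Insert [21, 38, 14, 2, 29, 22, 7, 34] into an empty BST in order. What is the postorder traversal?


Root = 21; build tree by BST insertion.
Postorder traversal: [7, 2, 14, 22, 34, 29, 38, 21]


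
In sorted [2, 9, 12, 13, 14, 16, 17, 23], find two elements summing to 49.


Two pointers: lo=0, hi=7
No pair sums to 49


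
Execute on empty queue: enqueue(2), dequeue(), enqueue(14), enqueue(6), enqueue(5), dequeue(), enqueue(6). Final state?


enqueue(2) -> [2]
dequeue() returns 2 -> []
enqueue(14) -> [14]
enqueue(6) -> [14, 6]
enqueue(5) -> [14, 6, 5]
dequeue() returns 14 -> [6, 5]
enqueue(6) -> [6, 5, 6]
Final queue (front to back): [6, 5, 6]


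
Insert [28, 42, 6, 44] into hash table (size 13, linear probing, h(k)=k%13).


Insertions: 28->slot 2; 42->slot 3; 6->slot 6; 44->slot 5
Table: [None, None, 28, 42, None, 44, 6, None, None, None, None, None, None]


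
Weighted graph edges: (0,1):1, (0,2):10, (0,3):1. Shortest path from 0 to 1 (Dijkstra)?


Dijkstra from 0:
Distances: {0: 0, 1: 1, 2: 10, 3: 1}
Shortest distance to 1 = 1, path = [0, 1]


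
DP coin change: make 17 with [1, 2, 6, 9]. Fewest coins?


dp[0]=0; dp[i]=1+min(dp[i-c] for c in coins)
...dp[12]=2, dp[13]=3, dp[14]=3, dp[15]=2, dp[16]=3, dp[17]=3
Minimum coins for 17 = 3


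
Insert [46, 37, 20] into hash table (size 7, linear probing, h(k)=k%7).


Insertions: 46->slot 4; 37->slot 2; 20->slot 6
Table: [None, None, 37, None, 46, None, 20]


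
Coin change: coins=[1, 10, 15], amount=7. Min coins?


dp[0]=0; dp[i]=1+min(dp[i-c] for c in coins)
...dp[2]=2, dp[3]=3, dp[4]=4, dp[5]=5, dp[6]=6, dp[7]=7
Minimum coins for 7 = 7


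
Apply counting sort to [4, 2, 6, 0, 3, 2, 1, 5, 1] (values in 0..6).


Count array: [1, 2, 2, 1, 1, 1, 1]
Reconstruct: [0, 1, 1, 2, 2, 3, 4, 5, 6]


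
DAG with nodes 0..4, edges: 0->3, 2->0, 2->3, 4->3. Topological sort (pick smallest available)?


Kahn's algorithm, process smallest node first
Order: [1, 2, 0, 4, 3]


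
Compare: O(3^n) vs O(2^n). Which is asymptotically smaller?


exponential grows slower than exponential (base 3)
O(2^n) is asymptotically smaller; O(3^n) grows faster


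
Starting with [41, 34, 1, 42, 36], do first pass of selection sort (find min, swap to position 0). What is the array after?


After one pass: [1, 34, 41, 42, 36]


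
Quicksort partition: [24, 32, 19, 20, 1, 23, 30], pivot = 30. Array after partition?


Elements <= 30 go left of pivot.
Result: [24, 19, 20, 1, 23, 30, 32], pivot at index 5


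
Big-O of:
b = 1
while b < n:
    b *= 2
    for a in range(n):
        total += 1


Per nesting level: O(log n) * O(n) = O(n log n)
Complexity: O(n log n)


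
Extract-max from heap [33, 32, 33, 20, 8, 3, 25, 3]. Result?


Max = 33
Replace root with last, heapify down
Resulting heap: [33, 32, 25, 20, 8, 3, 3]


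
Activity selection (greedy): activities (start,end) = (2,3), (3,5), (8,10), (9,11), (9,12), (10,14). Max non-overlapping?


Greedy: pick earliest-ending, then skip overlaps.
Selected (4 activities): [(2, 3), (3, 5), (8, 10), (10, 14)]


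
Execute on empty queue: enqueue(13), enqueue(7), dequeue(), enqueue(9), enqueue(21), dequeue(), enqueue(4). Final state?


enqueue(13) -> [13]
enqueue(7) -> [13, 7]
dequeue() returns 13 -> [7]
enqueue(9) -> [7, 9]
enqueue(21) -> [7, 9, 21]
dequeue() returns 7 -> [9, 21]
enqueue(4) -> [9, 21, 4]
Final queue (front to back): [9, 21, 4]


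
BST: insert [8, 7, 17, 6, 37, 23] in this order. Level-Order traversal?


Root = 8; build tree by BST insertion.
Level-Order traversal: [8, 7, 17, 6, 37, 23]


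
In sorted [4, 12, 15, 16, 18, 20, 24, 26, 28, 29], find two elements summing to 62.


Two pointers: lo=0, hi=9
No pair sums to 62


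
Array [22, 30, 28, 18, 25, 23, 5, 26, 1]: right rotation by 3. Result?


Right rotate by 3: [5, 26, 1, 22, 30, 28, 18, 25, 23]


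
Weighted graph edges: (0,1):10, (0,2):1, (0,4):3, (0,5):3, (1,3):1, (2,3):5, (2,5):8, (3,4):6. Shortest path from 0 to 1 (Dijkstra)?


Dijkstra from 0:
Distances: {0: 0, 1: 7, 2: 1, 3: 6, 4: 3, 5: 3}
Shortest distance to 1 = 7, path = [0, 2, 3, 1]


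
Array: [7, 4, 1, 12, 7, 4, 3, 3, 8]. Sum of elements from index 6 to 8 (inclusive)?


Prefix sums: [0, 7, 11, 12, 24, 31, 35, 38, 41, 49]
Sum[6..8] = prefix[9] - prefix[6] = 49 - 35 = 14


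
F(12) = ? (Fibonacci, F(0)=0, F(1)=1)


F(n)=F(n-1)+F(n-2)
...F(10)=55, F(11)=89, F(12)=144


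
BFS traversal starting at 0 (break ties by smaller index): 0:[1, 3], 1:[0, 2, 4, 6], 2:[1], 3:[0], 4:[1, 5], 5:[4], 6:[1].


BFS queue: start with [0]
Visit order: [0, 1, 3, 2, 4, 6, 5]


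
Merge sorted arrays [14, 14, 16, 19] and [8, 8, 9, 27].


Compare heads, take smaller each step.
Merged: [8, 8, 9, 14, 14, 16, 19, 27]


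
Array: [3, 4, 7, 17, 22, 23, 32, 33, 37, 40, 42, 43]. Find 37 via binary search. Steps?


Search for 37:
[0,11] mid=5 arr[5]=23
[6,11] mid=8 arr[8]=37
Total: 2 comparisons


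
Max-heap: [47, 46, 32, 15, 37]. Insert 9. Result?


Append 9: [47, 46, 32, 15, 37, 9]
Bubble up: no swaps needed
Result: [47, 46, 32, 15, 37, 9]


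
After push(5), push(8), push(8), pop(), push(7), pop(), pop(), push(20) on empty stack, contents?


push(5) -> [5]
push(8) -> [5, 8]
push(8) -> [5, 8, 8]
pop() returns 8 -> [5, 8]
push(7) -> [5, 8, 7]
pop() returns 7 -> [5, 8]
pop() returns 8 -> [5]
push(20) -> [5, 20]
Final stack (bottom to top): [5, 20]


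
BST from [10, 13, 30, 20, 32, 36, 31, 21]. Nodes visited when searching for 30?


BST root = 10
Search for 30: compare at each node
Path: [10, 13, 30]


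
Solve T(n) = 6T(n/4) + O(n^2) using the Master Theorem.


a=6, b=4, c=2. log_4(6)=1.292 < c=2. Case 3: O(n^c) = O(n^2)
Complexity: O(n^2)


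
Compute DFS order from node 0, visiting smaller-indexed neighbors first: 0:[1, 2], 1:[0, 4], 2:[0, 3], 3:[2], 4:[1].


DFS stack-based: start with [0]
Visit order: [0, 1, 4, 2, 3]


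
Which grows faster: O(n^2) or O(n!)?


quadratic grows slower than factorial
O(n^2) is asymptotically smaller; O(n!) grows faster


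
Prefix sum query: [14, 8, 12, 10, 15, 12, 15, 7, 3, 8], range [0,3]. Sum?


Prefix sums: [0, 14, 22, 34, 44, 59, 71, 86, 93, 96, 104]
Sum[0..3] = prefix[4] - prefix[0] = 44 - 0 = 44


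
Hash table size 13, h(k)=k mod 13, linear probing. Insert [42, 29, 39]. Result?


Insertions: 42->slot 3; 29->slot 4; 39->slot 0
Table: [39, None, None, 42, 29, None, None, None, None, None, None, None, None]


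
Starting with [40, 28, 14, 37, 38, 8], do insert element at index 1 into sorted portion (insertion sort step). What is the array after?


After one pass: [28, 40, 14, 37, 38, 8]


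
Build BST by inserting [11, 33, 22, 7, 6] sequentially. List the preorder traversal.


Root = 11; build tree by BST insertion.
Preorder traversal: [11, 7, 6, 33, 22]


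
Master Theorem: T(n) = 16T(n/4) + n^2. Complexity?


a=16, b=4, c=2. log_4(16)=2 = c=2. Case 2: O(n^c log n) = O(n^2 log n)
Complexity: O(n^2 log n)


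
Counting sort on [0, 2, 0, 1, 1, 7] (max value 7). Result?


Count array: [2, 2, 1, 0, 0, 0, 0, 1]
Reconstruct: [0, 0, 1, 1, 2, 7]


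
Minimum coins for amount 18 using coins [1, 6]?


dp[0]=0; dp[i]=1+min(dp[i-c] for c in coins)
...dp[13]=3, dp[14]=4, dp[15]=5, dp[16]=6, dp[17]=7, dp[18]=3
Minimum coins for 18 = 3


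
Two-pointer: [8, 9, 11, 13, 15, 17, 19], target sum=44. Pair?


Two pointers: lo=0, hi=6
No pair sums to 44


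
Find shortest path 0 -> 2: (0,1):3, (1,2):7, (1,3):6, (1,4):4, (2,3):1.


Dijkstra from 0:
Distances: {0: 0, 1: 3, 2: 10, 3: 9, 4: 7}
Shortest distance to 2 = 10, path = [0, 1, 2]


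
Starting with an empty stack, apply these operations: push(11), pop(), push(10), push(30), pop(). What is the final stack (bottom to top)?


push(11) -> [11]
pop() returns 11 -> []
push(10) -> [10]
push(30) -> [10, 30]
pop() returns 30 -> [10]
Final stack (bottom to top): [10]


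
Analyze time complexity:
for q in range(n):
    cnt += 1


Per nesting level: O(n) = O(n)
Complexity: O(n)


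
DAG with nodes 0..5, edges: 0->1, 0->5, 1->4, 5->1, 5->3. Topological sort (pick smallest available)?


Kahn's algorithm, process smallest node first
Order: [0, 2, 5, 1, 3, 4]


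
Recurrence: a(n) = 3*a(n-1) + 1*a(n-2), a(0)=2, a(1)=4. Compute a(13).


Build bottom-up:
...a(11)=651598, a(12)=2152082, a(13)=3*2152082+1*651598=7107844


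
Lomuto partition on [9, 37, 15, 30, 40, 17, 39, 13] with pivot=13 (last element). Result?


Elements <= 13 go left of pivot.
Result: [9, 13, 15, 30, 40, 17, 39, 37], pivot at index 1


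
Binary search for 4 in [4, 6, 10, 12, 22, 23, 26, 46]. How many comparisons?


Search for 4:
[0,7] mid=3 arr[3]=12
[0,2] mid=1 arr[1]=6
[0,0] mid=0 arr[0]=4
Total: 3 comparisons


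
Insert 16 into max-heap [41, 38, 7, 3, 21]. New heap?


Append 16: [41, 38, 7, 3, 21, 16]
Bubble up: swap idx 5(16) with idx 2(7)
Result: [41, 38, 16, 3, 21, 7]


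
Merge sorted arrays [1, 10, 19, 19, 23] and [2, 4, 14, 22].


Compare heads, take smaller each step.
Merged: [1, 2, 4, 10, 14, 19, 19, 22, 23]


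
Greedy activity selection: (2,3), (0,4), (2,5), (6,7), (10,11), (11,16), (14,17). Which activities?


Greedy: pick earliest-ending, then skip overlaps.
Selected (4 activities): [(2, 3), (6, 7), (10, 11), (11, 16)]


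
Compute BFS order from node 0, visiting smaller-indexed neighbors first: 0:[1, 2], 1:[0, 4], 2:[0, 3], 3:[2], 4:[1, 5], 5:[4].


BFS queue: start with [0]
Visit order: [0, 1, 2, 4, 3, 5]


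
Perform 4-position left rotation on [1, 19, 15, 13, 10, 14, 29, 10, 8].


Left rotate by 4: [10, 14, 29, 10, 8, 1, 19, 15, 13]


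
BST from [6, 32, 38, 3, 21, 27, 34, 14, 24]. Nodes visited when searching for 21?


BST root = 6
Search for 21: compare at each node
Path: [6, 32, 21]


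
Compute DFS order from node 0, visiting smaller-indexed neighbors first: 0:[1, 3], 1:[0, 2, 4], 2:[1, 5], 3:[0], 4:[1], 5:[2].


DFS stack-based: start with [0]
Visit order: [0, 1, 2, 5, 4, 3]


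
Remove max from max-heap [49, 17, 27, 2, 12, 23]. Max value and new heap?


Max = 49
Replace root with last, heapify down
Resulting heap: [27, 17, 23, 2, 12]


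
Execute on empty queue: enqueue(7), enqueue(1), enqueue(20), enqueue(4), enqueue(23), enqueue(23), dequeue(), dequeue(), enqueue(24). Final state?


enqueue(7) -> [7]
enqueue(1) -> [7, 1]
enqueue(20) -> [7, 1, 20]
enqueue(4) -> [7, 1, 20, 4]
enqueue(23) -> [7, 1, 20, 4, 23]
enqueue(23) -> [7, 1, 20, 4, 23, 23]
dequeue() returns 7 -> [1, 20, 4, 23, 23]
dequeue() returns 1 -> [20, 4, 23, 23]
enqueue(24) -> [20, 4, 23, 23, 24]
Final queue (front to back): [20, 4, 23, 23, 24]


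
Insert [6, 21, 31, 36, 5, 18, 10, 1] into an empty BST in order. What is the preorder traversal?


Root = 6; build tree by BST insertion.
Preorder traversal: [6, 5, 1, 21, 18, 10, 31, 36]


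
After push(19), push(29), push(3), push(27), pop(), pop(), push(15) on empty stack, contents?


push(19) -> [19]
push(29) -> [19, 29]
push(3) -> [19, 29, 3]
push(27) -> [19, 29, 3, 27]
pop() returns 27 -> [19, 29, 3]
pop() returns 3 -> [19, 29]
push(15) -> [19, 29, 15]
Final stack (bottom to top): [19, 29, 15]


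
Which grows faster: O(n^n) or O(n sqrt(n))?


n^1.5 grows slower than n^n
O(n sqrt(n)) is asymptotically smaller; O(n^n) grows faster


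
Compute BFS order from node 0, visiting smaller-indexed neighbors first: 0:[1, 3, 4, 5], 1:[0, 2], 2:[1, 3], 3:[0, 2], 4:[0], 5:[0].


BFS queue: start with [0]
Visit order: [0, 1, 3, 4, 5, 2]


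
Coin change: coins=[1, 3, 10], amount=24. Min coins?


dp[0]=0; dp[i]=1+min(dp[i-c] for c in coins)
...dp[19]=4, dp[20]=2, dp[21]=3, dp[22]=4, dp[23]=3, dp[24]=4
Minimum coins for 24 = 4


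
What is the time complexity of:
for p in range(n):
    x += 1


Per nesting level: O(n) = O(n)
Complexity: O(n)


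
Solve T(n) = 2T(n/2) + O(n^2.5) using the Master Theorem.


a=2, b=2, c=2.5. log_2(2)=1 < c=2.5. Case 3: O(n^c) = O(n^2.500)
Complexity: O(n^2.500)


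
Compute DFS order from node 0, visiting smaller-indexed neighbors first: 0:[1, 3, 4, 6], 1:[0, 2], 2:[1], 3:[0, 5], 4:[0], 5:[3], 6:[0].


DFS stack-based: start with [0]
Visit order: [0, 1, 2, 3, 5, 4, 6]


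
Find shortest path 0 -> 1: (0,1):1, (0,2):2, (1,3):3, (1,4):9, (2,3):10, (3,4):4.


Dijkstra from 0:
Distances: {0: 0, 1: 1, 2: 2, 3: 4, 4: 8}
Shortest distance to 1 = 1, path = [0, 1]


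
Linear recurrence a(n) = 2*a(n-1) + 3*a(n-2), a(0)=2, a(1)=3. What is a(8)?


Build bottom-up:
...a(6)=912, a(7)=2733, a(8)=2*2733+3*912=8202


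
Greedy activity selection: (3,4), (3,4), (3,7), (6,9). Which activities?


Greedy: pick earliest-ending, then skip overlaps.
Selected (2 activities): [(3, 4), (6, 9)]


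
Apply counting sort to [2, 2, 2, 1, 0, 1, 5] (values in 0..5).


Count array: [1, 2, 3, 0, 0, 1]
Reconstruct: [0, 1, 1, 2, 2, 2, 5]


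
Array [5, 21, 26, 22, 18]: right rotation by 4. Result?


Right rotate by 4: [21, 26, 22, 18, 5]


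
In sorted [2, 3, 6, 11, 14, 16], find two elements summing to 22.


Two pointers: lo=0, hi=5
Found pair: (6, 16) summing to 22


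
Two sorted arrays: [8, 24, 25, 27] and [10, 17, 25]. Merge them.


Compare heads, take smaller each step.
Merged: [8, 10, 17, 24, 25, 25, 27]


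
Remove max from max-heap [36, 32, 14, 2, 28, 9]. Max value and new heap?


Max = 36
Replace root with last, heapify down
Resulting heap: [32, 28, 14, 2, 9]


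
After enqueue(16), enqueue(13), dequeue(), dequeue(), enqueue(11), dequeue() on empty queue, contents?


enqueue(16) -> [16]
enqueue(13) -> [16, 13]
dequeue() returns 16 -> [13]
dequeue() returns 13 -> []
enqueue(11) -> [11]
dequeue() returns 11 -> []
Final queue (front to back): []


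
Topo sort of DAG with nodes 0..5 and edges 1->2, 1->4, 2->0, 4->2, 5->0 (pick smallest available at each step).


Kahn's algorithm, process smallest node first
Order: [1, 3, 4, 2, 5, 0]


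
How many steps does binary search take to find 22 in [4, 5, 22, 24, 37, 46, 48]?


Search for 22:
[0,6] mid=3 arr[3]=24
[0,2] mid=1 arr[1]=5
[2,2] mid=2 arr[2]=22
Total: 3 comparisons


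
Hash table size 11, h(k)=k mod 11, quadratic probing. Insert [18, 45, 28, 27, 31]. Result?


Insertions: 18->slot 7; 45->slot 1; 28->slot 6; 27->slot 5; 31->slot 9
Table: [None, 45, None, None, None, 27, 28, 18, None, 31, None]


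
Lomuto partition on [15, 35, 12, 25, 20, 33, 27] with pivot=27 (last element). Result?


Elements <= 27 go left of pivot.
Result: [15, 12, 25, 20, 27, 33, 35], pivot at index 4


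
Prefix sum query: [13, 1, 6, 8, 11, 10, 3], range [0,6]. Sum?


Prefix sums: [0, 13, 14, 20, 28, 39, 49, 52]
Sum[0..6] = prefix[7] - prefix[0] = 52 - 0 = 52


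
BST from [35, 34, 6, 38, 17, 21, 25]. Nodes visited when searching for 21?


BST root = 35
Search for 21: compare at each node
Path: [35, 34, 6, 17, 21]


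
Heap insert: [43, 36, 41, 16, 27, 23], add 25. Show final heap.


Append 25: [43, 36, 41, 16, 27, 23, 25]
Bubble up: no swaps needed
Result: [43, 36, 41, 16, 27, 23, 25]


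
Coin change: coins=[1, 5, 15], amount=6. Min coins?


dp[0]=0; dp[i]=1+min(dp[i-c] for c in coins)
...dp[1]=1, dp[2]=2, dp[3]=3, dp[4]=4, dp[5]=1, dp[6]=2
Minimum coins for 6 = 2


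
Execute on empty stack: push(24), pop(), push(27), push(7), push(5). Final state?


push(24) -> [24]
pop() returns 24 -> []
push(27) -> [27]
push(7) -> [27, 7]
push(5) -> [27, 7, 5]
Final stack (bottom to top): [27, 7, 5]


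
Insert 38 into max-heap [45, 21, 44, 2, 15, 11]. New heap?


Append 38: [45, 21, 44, 2, 15, 11, 38]
Bubble up: no swaps needed
Result: [45, 21, 44, 2, 15, 11, 38]


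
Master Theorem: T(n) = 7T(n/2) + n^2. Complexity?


a=7, b=2, c=2. log_2(7)=2.807 > c=2. Case 1: O(n^log_b(a)) = O(n^2.807)
Complexity: O(n^2.807)


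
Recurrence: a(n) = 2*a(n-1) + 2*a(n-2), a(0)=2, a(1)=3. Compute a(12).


Build bottom-up:
...a(10)=29856, a(11)=81568, a(12)=2*81568+2*29856=222848


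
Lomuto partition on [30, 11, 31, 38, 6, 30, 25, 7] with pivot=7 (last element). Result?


Elements <= 7 go left of pivot.
Result: [6, 7, 31, 38, 30, 30, 25, 11], pivot at index 1


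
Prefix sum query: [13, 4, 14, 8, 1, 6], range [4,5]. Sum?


Prefix sums: [0, 13, 17, 31, 39, 40, 46]
Sum[4..5] = prefix[6] - prefix[4] = 46 - 39 = 7


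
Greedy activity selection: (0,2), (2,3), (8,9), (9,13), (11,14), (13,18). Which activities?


Greedy: pick earliest-ending, then skip overlaps.
Selected (5 activities): [(0, 2), (2, 3), (8, 9), (9, 13), (13, 18)]


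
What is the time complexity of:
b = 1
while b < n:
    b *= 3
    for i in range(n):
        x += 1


Per nesting level: O(log n) * O(n) = O(n log n)
Complexity: O(n log n)


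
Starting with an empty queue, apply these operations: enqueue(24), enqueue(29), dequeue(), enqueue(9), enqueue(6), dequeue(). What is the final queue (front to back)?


enqueue(24) -> [24]
enqueue(29) -> [24, 29]
dequeue() returns 24 -> [29]
enqueue(9) -> [29, 9]
enqueue(6) -> [29, 9, 6]
dequeue() returns 29 -> [9, 6]
Final queue (front to back): [9, 6]


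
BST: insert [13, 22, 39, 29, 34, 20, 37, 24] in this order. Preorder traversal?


Root = 13; build tree by BST insertion.
Preorder traversal: [13, 22, 20, 39, 29, 24, 34, 37]


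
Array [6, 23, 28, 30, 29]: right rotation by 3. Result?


Right rotate by 3: [28, 30, 29, 6, 23]


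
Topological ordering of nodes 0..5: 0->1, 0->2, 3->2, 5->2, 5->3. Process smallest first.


Kahn's algorithm, process smallest node first
Order: [0, 1, 4, 5, 3, 2]


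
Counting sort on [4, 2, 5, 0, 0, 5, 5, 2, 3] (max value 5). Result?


Count array: [2, 0, 2, 1, 1, 3]
Reconstruct: [0, 0, 2, 2, 3, 4, 5, 5, 5]


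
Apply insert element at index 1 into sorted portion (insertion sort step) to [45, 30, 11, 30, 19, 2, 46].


After one pass: [30, 45, 11, 30, 19, 2, 46]


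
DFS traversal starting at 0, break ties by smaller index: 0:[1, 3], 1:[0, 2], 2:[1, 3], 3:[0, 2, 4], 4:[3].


DFS stack-based: start with [0]
Visit order: [0, 1, 2, 3, 4]


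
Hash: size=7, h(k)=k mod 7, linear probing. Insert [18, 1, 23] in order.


Insertions: 18->slot 4; 1->slot 1; 23->slot 2
Table: [None, 1, 23, None, 18, None, None]


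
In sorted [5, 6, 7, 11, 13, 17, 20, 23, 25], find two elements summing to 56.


Two pointers: lo=0, hi=8
No pair sums to 56


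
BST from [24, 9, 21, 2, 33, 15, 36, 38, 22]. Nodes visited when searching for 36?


BST root = 24
Search for 36: compare at each node
Path: [24, 33, 36]


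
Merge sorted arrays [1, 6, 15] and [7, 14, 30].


Compare heads, take smaller each step.
Merged: [1, 6, 7, 14, 15, 30]


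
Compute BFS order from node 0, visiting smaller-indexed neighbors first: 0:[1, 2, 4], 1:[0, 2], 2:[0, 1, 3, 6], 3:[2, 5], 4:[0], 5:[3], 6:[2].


BFS queue: start with [0]
Visit order: [0, 1, 2, 4, 3, 6, 5]


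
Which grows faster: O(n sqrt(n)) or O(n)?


linear grows slower than n^1.5
O(n) is asymptotically smaller; O(n sqrt(n)) grows faster


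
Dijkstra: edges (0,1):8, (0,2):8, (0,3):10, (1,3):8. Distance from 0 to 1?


Dijkstra from 0:
Distances: {0: 0, 1: 8, 2: 8, 3: 10}
Shortest distance to 1 = 8, path = [0, 1]


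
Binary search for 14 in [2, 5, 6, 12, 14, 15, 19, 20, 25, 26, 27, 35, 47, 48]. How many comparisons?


Search for 14:
[0,13] mid=6 arr[6]=19
[0,5] mid=2 arr[2]=6
[3,5] mid=4 arr[4]=14
Total: 3 comparisons


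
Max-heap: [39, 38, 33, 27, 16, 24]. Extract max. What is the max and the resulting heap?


Max = 39
Replace root with last, heapify down
Resulting heap: [38, 27, 33, 24, 16]


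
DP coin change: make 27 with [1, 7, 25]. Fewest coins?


dp[0]=0; dp[i]=1+min(dp[i-c] for c in coins)
...dp[22]=4, dp[23]=5, dp[24]=6, dp[25]=1, dp[26]=2, dp[27]=3
Minimum coins for 27 = 3


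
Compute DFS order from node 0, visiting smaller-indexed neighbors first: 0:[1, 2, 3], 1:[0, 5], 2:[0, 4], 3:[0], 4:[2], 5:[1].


DFS stack-based: start with [0]
Visit order: [0, 1, 5, 2, 4, 3]


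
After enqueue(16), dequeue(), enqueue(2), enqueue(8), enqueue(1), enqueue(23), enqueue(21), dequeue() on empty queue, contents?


enqueue(16) -> [16]
dequeue() returns 16 -> []
enqueue(2) -> [2]
enqueue(8) -> [2, 8]
enqueue(1) -> [2, 8, 1]
enqueue(23) -> [2, 8, 1, 23]
enqueue(21) -> [2, 8, 1, 23, 21]
dequeue() returns 2 -> [8, 1, 23, 21]
Final queue (front to back): [8, 1, 23, 21]


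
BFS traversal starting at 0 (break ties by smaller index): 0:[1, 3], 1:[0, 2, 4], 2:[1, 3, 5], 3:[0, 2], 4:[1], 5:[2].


BFS queue: start with [0]
Visit order: [0, 1, 3, 2, 4, 5]


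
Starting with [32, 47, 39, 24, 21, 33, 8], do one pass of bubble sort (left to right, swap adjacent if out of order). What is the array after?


After one pass: [32, 39, 24, 21, 33, 8, 47]


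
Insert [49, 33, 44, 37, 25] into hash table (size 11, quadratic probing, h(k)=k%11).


Insertions: 49->slot 5; 33->slot 0; 44->slot 1; 37->slot 4; 25->slot 3
Table: [33, 44, None, 25, 37, 49, None, None, None, None, None]


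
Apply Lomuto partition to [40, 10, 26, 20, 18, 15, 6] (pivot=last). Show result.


Elements <= 6 go left of pivot.
Result: [6, 10, 26, 20, 18, 15, 40], pivot at index 0


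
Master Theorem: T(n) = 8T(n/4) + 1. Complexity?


a=8, b=4, c=0. log_4(8)=1.5 > c=0. Case 1: O(n^log_b(a)) = O(n^1.500)
Complexity: O(n^1.500)


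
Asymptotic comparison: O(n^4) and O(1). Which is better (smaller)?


constant grows slower than quartic
O(1) is asymptotically smaller; O(n^4) grows faster


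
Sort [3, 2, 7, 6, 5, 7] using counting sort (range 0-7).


Count array: [0, 0, 1, 1, 0, 1, 1, 2]
Reconstruct: [2, 3, 5, 6, 7, 7]


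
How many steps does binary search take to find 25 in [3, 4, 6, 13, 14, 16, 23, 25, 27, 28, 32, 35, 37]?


Search for 25:
[0,12] mid=6 arr[6]=23
[7,12] mid=9 arr[9]=28
[7,8] mid=7 arr[7]=25
Total: 3 comparisons


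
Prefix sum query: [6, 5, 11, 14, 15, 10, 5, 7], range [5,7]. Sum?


Prefix sums: [0, 6, 11, 22, 36, 51, 61, 66, 73]
Sum[5..7] = prefix[8] - prefix[5] = 73 - 51 = 22


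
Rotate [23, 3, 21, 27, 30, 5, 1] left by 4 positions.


Left rotate by 4: [30, 5, 1, 23, 3, 21, 27]


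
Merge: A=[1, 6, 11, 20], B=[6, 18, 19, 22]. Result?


Compare heads, take smaller each step.
Merged: [1, 6, 6, 11, 18, 19, 20, 22]


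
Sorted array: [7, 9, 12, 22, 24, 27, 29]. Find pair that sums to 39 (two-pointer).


Two pointers: lo=0, hi=6
Found pair: (12, 27) summing to 39


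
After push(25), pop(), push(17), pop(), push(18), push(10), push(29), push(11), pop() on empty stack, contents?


push(25) -> [25]
pop() returns 25 -> []
push(17) -> [17]
pop() returns 17 -> []
push(18) -> [18]
push(10) -> [18, 10]
push(29) -> [18, 10, 29]
push(11) -> [18, 10, 29, 11]
pop() returns 11 -> [18, 10, 29]
Final stack (bottom to top): [18, 10, 29]


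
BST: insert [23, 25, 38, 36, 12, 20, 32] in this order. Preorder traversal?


Root = 23; build tree by BST insertion.
Preorder traversal: [23, 12, 20, 25, 38, 36, 32]


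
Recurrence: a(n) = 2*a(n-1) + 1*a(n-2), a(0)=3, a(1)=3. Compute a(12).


Build bottom-up:
...a(10)=10089, a(11)=24357, a(12)=2*24357+1*10089=58803


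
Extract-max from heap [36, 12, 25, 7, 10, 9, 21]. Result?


Max = 36
Replace root with last, heapify down
Resulting heap: [25, 12, 21, 7, 10, 9]


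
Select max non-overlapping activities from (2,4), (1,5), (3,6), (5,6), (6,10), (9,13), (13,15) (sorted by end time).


Greedy: pick earliest-ending, then skip overlaps.
Selected (4 activities): [(2, 4), (5, 6), (6, 10), (13, 15)]


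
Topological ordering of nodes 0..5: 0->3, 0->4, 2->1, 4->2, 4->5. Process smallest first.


Kahn's algorithm, process smallest node first
Order: [0, 3, 4, 2, 1, 5]


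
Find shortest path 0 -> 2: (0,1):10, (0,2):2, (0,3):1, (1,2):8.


Dijkstra from 0:
Distances: {0: 0, 1: 10, 2: 2, 3: 1}
Shortest distance to 2 = 2, path = [0, 2]


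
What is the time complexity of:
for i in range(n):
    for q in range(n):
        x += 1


Per nesting level: O(n) * O(n) = O(n^2)
Complexity: O(n^2)


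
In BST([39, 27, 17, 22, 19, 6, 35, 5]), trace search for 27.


BST root = 39
Search for 27: compare at each node
Path: [39, 27]


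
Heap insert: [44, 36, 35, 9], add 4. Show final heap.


Append 4: [44, 36, 35, 9, 4]
Bubble up: no swaps needed
Result: [44, 36, 35, 9, 4]


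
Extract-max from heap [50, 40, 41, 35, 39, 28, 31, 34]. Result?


Max = 50
Replace root with last, heapify down
Resulting heap: [41, 40, 34, 35, 39, 28, 31]


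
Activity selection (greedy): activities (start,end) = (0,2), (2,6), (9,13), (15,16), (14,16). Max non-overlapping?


Greedy: pick earliest-ending, then skip overlaps.
Selected (4 activities): [(0, 2), (2, 6), (9, 13), (15, 16)]


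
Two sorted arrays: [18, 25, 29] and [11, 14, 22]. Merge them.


Compare heads, take smaller each step.
Merged: [11, 14, 18, 22, 25, 29]


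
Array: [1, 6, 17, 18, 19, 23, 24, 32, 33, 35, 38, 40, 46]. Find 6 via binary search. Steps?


Search for 6:
[0,12] mid=6 arr[6]=24
[0,5] mid=2 arr[2]=17
[0,1] mid=0 arr[0]=1
[1,1] mid=1 arr[1]=6
Total: 4 comparisons


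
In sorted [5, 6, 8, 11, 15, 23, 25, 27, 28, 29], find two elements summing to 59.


Two pointers: lo=0, hi=9
No pair sums to 59


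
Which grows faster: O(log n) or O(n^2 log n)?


logarithmic grows slower than n^2 log n
O(log n) is asymptotically smaller; O(n^2 log n) grows faster


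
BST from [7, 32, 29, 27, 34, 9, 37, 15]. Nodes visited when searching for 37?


BST root = 7
Search for 37: compare at each node
Path: [7, 32, 34, 37]


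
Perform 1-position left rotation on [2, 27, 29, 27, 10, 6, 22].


Left rotate by 1: [27, 29, 27, 10, 6, 22, 2]
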